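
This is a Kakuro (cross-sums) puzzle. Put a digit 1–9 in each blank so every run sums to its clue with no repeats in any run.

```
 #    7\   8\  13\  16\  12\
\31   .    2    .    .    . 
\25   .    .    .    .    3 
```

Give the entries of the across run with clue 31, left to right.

5 2 8 7 9

16 in 2 cells must be {7,9}.
Given what's placed, R1C1 must be 5 to fit the 31 across and 7 down.
R1C5 = 12 − 3 = 9 completes the 12 down.
R2C1 = 7 − 5 = 2 completes the 7 down.
R2C2 = 8 − 2 = 6 completes the 8 down.
Given what's placed, R2C4 must be 9 to fit the 25 across and 16 down.
R1C4 = 16 − 9 = 7 completes the 16 down.
R2C3 = 25 − 20 = 5 completes the 25 across.
R1C3 = 31 − 23 = 8 completes the 31 across.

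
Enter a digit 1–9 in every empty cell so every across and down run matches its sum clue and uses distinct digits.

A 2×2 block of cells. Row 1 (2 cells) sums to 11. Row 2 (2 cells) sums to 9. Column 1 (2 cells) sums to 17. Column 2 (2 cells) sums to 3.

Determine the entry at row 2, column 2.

1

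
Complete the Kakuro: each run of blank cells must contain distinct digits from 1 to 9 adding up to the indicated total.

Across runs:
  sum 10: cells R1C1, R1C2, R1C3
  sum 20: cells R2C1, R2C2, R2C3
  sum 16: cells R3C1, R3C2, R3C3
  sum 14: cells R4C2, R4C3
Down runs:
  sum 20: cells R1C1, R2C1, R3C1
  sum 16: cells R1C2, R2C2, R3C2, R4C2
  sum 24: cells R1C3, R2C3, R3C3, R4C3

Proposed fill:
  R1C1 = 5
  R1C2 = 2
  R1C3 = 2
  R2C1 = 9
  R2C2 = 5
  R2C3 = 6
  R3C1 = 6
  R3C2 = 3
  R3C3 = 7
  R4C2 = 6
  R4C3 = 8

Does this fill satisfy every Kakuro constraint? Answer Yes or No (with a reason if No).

No — the down run R1C3–R4C3 sums to 23, not 24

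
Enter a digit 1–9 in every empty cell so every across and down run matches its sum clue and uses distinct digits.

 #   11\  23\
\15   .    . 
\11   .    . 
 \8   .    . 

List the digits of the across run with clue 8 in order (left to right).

23 in 3 cells must be {6,8,9}.
The 8 across and the 23 down share only 6, so R3C2 = 6.
R3C1 = 8 − 6 = 2 completes the 8 across.
Nothing is forced directly, so branch on R1C1, whose candidates are 6 or 8. If R1C1 = 8: then R1C2 would have to be in {7} for the 15 across but in {8,9} for the 23 down — contradiction. So R1C1 = 6.
R1C2 = 15 − 6 = 9 completes the 15 across.
R2C1 = 11 − 8 = 3 completes the 11 down.
R2C2 = 11 − 3 = 8 completes the 11 across.

2 6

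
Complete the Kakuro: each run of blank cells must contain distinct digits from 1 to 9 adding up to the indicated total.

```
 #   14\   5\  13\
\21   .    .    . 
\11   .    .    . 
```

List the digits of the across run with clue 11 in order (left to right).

6 1 4

The 21 across and the 5 down share only 4, so R1C2 = 4.
R2C2 = 5 − 4 = 1 completes the 5 down.
Nothing is forced directly, so branch on R2C1, whose candidates are 6 or 8. If R2C1 = 8: then R1C1 would have to be in {8,9} for the 21 across but in {6} for the 14 down — contradiction. So R2C1 = 6.
R1C1 = 14 − 6 = 8 completes the 14 down.
R1C3 = 21 − 12 = 9 completes the 21 across.
R2C3 = 11 − 7 = 4 completes the 11 across.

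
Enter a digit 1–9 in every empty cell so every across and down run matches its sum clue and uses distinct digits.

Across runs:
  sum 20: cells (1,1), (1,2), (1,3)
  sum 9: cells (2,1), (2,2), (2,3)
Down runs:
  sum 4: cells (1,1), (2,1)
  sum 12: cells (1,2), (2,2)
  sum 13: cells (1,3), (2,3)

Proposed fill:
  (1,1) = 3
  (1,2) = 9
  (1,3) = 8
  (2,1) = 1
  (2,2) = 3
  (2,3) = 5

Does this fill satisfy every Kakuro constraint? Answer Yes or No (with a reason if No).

Across: 3+9+8=20; 1+3+5=9. Down: 3+1=4; 9+3=12; 8+5=13. No digit repeats within any run.

Yes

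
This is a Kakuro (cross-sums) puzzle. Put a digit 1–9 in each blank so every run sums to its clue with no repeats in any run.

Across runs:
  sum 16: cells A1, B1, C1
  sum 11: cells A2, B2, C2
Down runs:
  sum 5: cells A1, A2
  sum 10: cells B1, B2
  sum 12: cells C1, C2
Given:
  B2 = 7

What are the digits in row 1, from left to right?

4, 3, 9

B1 = 10 − 7 = 3 completes the 10 down.
C2 = 3: the only remaining digit allowed by both the 11 across and the 12 down.
A1 = 4: the only remaining digit allowed by both the 16 across and the 5 down.
C1 = 16 − 7 = 9 completes the 16 across.
A2 = 11 − 10 = 1 completes the 11 across.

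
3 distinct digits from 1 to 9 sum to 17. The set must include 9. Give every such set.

3 distinct digits from 1–9 sum between 6 and 24.
Keeping only sets containing 9.

{1,7,9}; {2,6,9}; {3,5,9}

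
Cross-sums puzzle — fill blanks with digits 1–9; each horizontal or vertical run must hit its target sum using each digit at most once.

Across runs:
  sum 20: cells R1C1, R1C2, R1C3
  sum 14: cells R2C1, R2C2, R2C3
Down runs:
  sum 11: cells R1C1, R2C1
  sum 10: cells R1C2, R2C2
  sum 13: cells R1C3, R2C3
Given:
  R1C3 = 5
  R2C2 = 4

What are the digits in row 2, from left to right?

R1C2 = 10 − 4 = 6 completes the 10 down.
R2C3 = 13 − 5 = 8 completes the 13 down.
R1C1 = 20 − 11 = 9 completes the 20 across.
R2C1 = 14 − 12 = 2 completes the 14 across.

2 4 8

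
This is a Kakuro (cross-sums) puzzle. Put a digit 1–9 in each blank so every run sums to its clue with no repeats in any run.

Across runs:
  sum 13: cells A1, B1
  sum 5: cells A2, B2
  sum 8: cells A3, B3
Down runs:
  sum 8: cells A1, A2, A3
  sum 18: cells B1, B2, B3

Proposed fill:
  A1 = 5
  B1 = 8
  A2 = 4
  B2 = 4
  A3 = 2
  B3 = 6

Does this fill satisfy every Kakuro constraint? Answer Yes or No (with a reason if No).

No — the down run A1–A3 sums to 11, not 8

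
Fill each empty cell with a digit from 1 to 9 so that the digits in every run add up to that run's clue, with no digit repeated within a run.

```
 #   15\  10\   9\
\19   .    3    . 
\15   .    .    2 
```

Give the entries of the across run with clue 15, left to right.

6 7 2

R1C3 = 9 − 2 = 7 completes the 9 down.
R2C2 = 10 − 3 = 7 completes the 10 down.
R1C1 = 19 − 10 = 9 completes the 19 across.
R2C1 = 15 − 9 = 6 completes the 15 across.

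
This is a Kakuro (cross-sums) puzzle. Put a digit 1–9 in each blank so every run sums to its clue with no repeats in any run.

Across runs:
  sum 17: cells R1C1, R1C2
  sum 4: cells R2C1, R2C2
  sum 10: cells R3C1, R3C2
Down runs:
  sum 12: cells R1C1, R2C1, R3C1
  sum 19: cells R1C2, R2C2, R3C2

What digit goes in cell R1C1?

17 in 2 cells must be {8,9}; 4 in 2 cells must be {1,3}.
The 4 across and the 19 down share only 3, so R2C2 = 3.
Given what's placed, R1C2 must be 9 to fit the 17 across and 19 down.
R2C1 = 4 − 3 = 1 completes the 4 across.
R3C2 = 19 − 12 = 7 completes the 19 down.
R1C1 = 17 − 9 = 8 completes the 17 across.
R3C1 = 10 − 7 = 3 completes the 10 across.

8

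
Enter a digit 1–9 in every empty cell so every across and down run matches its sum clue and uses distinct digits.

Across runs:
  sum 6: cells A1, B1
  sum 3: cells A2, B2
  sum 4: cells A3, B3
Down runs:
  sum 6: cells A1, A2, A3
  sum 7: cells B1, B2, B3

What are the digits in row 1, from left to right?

3 in 2 cells must be {1,2}; 4 in 2 cells must be {1,3}; 6 in 3 cells must be {1,2,3}.
The 4 across and the 7 down share only 1, so B3 = 1.
Given what's placed, B2 must be 2 to fit the 3 across and 7 down.
A3 = 4 − 1 = 3 completes the 4 across.
B1 = 7 − 3 = 4 completes the 7 down.
A2 = 3 − 2 = 1 completes the 3 across.
A1 = 6 − 4 = 2 completes the 6 across.

2 4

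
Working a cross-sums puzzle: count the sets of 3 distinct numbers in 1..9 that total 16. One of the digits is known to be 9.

3

3 distinct digits from 1–9 sum between 6 and 24.
Keeping only sets containing 9.
Enumerating: {1,6,9}, {2,5,9}, {3,4,9}.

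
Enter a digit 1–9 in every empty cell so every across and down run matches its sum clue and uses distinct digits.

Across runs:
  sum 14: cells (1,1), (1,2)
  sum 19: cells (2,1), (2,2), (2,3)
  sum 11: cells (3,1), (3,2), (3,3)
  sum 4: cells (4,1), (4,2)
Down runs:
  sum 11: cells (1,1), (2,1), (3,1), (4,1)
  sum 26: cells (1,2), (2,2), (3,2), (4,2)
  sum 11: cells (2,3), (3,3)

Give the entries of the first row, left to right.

4 in 2 cells must be {1,3}; 11 in 4 cells must be {1,2,3,5}.
Only 5 fits (1,1) under both its across sum 14 and down sum 11.
(1,2) = 14 − 5 = 9 completes the 14 across.

5, 9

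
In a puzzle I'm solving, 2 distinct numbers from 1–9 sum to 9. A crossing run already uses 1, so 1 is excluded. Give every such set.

{2,7}; {3,6}; {4,5}

2 distinct digits from 1–9 sum between 3 and 17.
Dropping sets that contain 1.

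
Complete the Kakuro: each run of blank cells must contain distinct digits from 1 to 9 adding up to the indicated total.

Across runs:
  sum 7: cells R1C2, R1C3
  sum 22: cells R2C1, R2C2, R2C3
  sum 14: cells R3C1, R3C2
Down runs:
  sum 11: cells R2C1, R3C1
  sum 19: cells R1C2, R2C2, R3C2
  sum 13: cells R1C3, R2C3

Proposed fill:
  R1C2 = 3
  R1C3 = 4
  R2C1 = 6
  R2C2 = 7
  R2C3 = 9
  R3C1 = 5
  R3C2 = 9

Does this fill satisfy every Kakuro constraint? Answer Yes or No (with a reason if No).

Across: 3+4=7; 6+7+9=22; 5+9=14. Down: 6+5=11; 3+7+9=19; 4+9=13. No digit repeats within any run.

Yes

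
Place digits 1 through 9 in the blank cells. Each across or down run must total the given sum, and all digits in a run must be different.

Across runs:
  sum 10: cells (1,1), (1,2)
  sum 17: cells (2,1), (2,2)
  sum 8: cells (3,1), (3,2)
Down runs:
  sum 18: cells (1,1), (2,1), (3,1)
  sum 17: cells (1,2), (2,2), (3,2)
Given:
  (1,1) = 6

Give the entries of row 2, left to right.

9, 8

17 in 2 cells must be {8,9}.
(1,2) = 10 − 6 = 4 completes the 10 across.
(2,2) = 8: the only remaining digit allowed by both the 17 across and the 17 down.
(3,2) = 17 − 12 = 5 completes the 17 down.
(2,1) = 17 − 8 = 9 completes the 17 across.
(3,1) = 8 − 5 = 3 completes the 8 across.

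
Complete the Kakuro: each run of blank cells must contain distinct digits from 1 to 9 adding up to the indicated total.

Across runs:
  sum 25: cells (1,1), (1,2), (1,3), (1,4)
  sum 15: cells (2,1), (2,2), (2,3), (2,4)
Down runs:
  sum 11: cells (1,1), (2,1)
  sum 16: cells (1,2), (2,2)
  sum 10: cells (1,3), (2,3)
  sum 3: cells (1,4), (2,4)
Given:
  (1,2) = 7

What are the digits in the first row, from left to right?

16 in 2 cells must be {7,9}; 3 in 2 cells must be {1,2}.
Given what's placed, (1,4) must be 1 to fit the 25 across and 3 down.
(2,2) = 16 − 7 = 9 completes the 16 down.
(2,4) = 3 − 1 = 2 completes the 3 down.
(2,1) = 3: the only remaining digit allowed by both the 15 across and the 11 down.
(2,3) = 15 − 14 = 1 completes the 15 across.
(1,1) = 11 − 3 = 8 completes the 11 down.
(1,3) = 25 − 16 = 9 completes the 25 across.

8, 7, 9, 1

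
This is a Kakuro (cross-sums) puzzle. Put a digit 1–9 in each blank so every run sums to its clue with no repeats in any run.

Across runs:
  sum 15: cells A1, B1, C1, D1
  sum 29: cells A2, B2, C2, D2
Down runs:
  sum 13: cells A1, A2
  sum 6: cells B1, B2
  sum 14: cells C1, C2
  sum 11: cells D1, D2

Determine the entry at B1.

1

29 in 4 cells must be {5,7,8,9}.
Only 5 fits B2 under both its across sum 29 and down sum 6.
B1 = 6 − 5 = 1 completes the 6 down.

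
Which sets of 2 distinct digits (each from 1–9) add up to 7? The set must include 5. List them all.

{2,5}

2 distinct digits from 1–9 sum between 3 and 17.
Keeping only sets containing 5.
Only one set works: {2,5}.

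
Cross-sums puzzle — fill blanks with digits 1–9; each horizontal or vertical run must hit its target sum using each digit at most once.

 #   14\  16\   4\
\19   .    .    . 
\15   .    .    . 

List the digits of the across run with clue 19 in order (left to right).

9 7 3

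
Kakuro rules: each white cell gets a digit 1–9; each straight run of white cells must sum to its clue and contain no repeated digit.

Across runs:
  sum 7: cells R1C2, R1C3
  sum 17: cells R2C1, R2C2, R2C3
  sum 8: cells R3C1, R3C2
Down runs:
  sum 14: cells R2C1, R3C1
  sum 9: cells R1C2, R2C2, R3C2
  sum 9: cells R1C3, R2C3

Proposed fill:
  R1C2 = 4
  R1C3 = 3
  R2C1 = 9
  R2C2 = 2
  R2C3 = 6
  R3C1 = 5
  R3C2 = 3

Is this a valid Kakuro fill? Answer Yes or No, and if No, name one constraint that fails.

Across: 4+3=7; 9+2+6=17; 5+3=8. Down: 9+5=14; 4+2+3=9; 3+6=9. No digit repeats within any run.

Yes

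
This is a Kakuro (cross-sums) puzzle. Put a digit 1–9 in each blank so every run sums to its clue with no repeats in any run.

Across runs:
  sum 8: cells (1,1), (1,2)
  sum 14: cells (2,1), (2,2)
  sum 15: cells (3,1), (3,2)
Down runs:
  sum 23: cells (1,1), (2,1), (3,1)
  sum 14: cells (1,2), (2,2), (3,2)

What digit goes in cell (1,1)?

6

23 in 3 cells must be {6,8,9}.
The 8 across and the 23 down share only 6, so (1,1) = 6.
(1,2) = 8 − 6 = 2 completes the 8 across.
Nothing is forced directly, so branch on (2,1), whose candidates are 8 or 9. If (2,1) = 8: then (2,2) would have to be in {6} for the 14 across but in {3,4,5,7,8,9} for the 14 down — contradiction. So (2,1) = 9.
(2,2) = 14 − 9 = 5 completes the 14 across.
(3,1) = 23 − 15 = 8 completes the 23 down.
(3,2) = 15 − 8 = 7 completes the 15 across.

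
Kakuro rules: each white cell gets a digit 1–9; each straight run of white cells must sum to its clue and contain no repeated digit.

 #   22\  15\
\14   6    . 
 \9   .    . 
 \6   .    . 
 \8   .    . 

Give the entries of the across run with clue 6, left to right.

4, 2

R1C2 = 14 − 6 = 8 completes the 14 across.
No cell is forced outright now. R4C2 can only be 1 or 2 (the digits allowed by both its 8 across and its 15 down). If R4C2 = 2: then R4C1 would have to be in {6} for the 8 across but in {1,2,3,4,5,7,8,9} for the 22 down — contradiction. So R4C2 = 1.
R4C1 = 8 − 1 = 7 completes the 8 across.
Nothing is forced directly, so branch on R2C2, whose candidates are 2 or 4. If R2C2 = 2: then R2C1 would have to be in {7} for the 9 across but in {1,4,5,8} for the 22 down — contradiction. So R2C2 = 4.
R2C1 = 9 − 4 = 5 completes the 9 across.
R3C1 = 22 − 18 = 4 completes the 22 down.
R3C2 = 6 − 4 = 2 completes the 6 across.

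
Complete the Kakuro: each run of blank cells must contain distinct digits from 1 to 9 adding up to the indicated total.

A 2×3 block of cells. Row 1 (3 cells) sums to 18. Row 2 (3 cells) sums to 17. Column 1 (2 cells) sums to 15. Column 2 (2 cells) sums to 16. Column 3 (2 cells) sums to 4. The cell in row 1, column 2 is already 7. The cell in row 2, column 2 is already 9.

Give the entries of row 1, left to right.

16 in 2 cells must be {7,9}; 4 in 2 cells must be {1,3}.
Given what's placed, (1,3) must be 3 to fit the 18 across and 4 down.
(2,3) = 4 − 3 = 1 completes the 4 down.
(1,1) = 18 − 10 = 8 completes the 18 across.
(2,1) = 17 − 10 = 7 completes the 17 across.

8 7 3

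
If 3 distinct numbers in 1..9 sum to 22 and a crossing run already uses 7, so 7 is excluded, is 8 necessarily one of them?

Yes

The only way to make 22 from 3 distinct digits under that restriction is {5,8,9}, which contains 8.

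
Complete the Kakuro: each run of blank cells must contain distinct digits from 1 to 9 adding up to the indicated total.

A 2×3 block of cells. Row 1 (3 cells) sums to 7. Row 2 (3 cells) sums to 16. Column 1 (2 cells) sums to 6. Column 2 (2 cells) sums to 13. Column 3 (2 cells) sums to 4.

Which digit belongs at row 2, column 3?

3

7 in 3 cells must be {1,2,4}; 4 in 2 cells must be {1,3}.
The 7 across and the 13 down share only 4, so (1,2) = 4.
Given what's placed, (1,3) must be 1 to fit the 7 across and 4 down.
(2,2) = 13 − 4 = 9 completes the 13 down.
(2,3) = 4 − 1 = 3 completes the 4 down.
(1,1) = 7 − 5 = 2 completes the 7 across.
(2,1) = 16 − 12 = 4 completes the 16 across.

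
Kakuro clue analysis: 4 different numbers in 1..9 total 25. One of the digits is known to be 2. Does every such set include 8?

Yes

The only way to make 25 from 4 distinct digits under that restriction is {2,6,8,9}, which contains 8.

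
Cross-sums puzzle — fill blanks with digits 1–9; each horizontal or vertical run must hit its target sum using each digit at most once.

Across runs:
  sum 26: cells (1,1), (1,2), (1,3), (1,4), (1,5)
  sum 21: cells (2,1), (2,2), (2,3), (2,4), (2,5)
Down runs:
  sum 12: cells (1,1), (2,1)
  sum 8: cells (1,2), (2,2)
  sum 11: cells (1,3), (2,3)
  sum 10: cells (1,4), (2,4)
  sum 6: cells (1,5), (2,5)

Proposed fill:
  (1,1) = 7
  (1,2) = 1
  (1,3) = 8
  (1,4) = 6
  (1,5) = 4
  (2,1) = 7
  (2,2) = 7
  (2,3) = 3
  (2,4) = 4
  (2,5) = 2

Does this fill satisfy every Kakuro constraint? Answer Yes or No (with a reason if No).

No — the down run (1,1)–(2,1) sums to 14, not 12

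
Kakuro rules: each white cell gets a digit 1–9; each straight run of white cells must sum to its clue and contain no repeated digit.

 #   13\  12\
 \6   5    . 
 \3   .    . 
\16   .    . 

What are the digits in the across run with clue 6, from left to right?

5 1

3 in 2 cells must be {1,2}; 16 in 2 cells must be {7,9}.
R1C2 = 6 − 5 = 1 completes the 6 across.
Given what's placed, R2C2 must be 2 to fit the 3 across and 12 down.
Given what's placed, R3C1 must be 7 to fit the 16 across and 13 down.
R3C2 = 16 − 7 = 9 completes the 16 across.
R2C1 = 3 − 2 = 1 completes the 3 across.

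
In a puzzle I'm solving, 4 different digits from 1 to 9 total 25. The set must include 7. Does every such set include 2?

No

Counterexample: {1,7,8,9} sums to 25 under that restriction without using 2.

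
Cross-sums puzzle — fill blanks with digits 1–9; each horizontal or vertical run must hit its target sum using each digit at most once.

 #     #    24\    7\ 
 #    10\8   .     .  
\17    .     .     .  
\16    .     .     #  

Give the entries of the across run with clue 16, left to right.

7 9

16 in 2 cells must be {7,9}; 24 in 3 cells must be {7,8,9}.
The 8 across and the 24 down share only 7, so R1C2 = 7.
R1C3 = 8 − 7 = 1 completes the 8 across.
R2C3 = 7 − 1 = 6 completes the 7 down.
R3C2 = 9: the only remaining digit allowed by both the 16 across and the 24 down.
R2C2 = 24 − 16 = 8 completes the 24 down.
R3C1 = 16 − 9 = 7 completes the 16 across.
R2C1 = 17 − 14 = 3 completes the 17 across.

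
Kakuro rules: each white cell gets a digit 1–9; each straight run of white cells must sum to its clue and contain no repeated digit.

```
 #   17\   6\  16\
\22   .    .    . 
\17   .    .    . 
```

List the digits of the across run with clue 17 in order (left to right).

9, 1, 7

17 in 2 cells must be {8,9}; 16 in 2 cells must be {7,9}.
The 22 across and the 6 down share only 5, so R1C2 = 5.
Given what's placed, R1C3 must be 9 to fit the 22 across and 16 down.
R2C2 = 6 − 5 = 1 completes the 6 down.
R2C3 = 16 − 9 = 7 completes the 16 down.
R1C1 = 22 − 14 = 8 completes the 22 across.
R2C1 = 17 − 8 = 9 completes the 17 across.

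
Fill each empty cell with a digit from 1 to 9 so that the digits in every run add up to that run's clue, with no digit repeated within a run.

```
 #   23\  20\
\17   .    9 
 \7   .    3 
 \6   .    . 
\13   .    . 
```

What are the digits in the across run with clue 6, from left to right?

17 in 2 cells must be {8,9}.
R1C1 = 17 − 9 = 8 completes the 17 across.
R2C1 = 7 − 3 = 4 completes the 7 across.
Nothing is forced directly, so branch on R3C1, whose candidates are 2 or 5. If R3C1 = 2: then R3C2 would have to be in {4} for the 6 across but in {1,2,6,7} for the 20 down — contradiction. So R3C1 = 5.
R3C2 = 6 − 5 = 1 completes the 6 across.
R4C1 = 23 − 17 = 6 completes the 23 down.
R4C2 = 13 − 6 = 7 completes the 13 across.

5 1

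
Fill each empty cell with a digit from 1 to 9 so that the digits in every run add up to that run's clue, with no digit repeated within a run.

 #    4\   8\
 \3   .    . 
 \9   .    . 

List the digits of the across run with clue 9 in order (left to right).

3 6

3 in 2 cells must be {1,2}; 4 in 2 cells must be {1,3}.
The 3 across and the 4 down share only 1, so R1C1 = 1.
R1C2 = 3 − 1 = 2 completes the 3 across.
R2C1 = 4 − 1 = 3 completes the 4 down.
R2C2 = 9 − 3 = 6 completes the 9 across.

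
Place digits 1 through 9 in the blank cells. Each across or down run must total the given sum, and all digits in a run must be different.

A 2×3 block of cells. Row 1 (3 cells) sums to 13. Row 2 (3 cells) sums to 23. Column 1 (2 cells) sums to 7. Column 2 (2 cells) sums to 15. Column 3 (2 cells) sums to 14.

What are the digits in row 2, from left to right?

6 8 9

23 in 3 cells must be {6,8,9}.
The 23 across and the 7 down share only 6, so (2,1) = 6.
(1,1) = 7 − 6 = 1 completes the 7 down.
Nothing is forced directly, so branch on (2,2), whose candidates are 8 or 9. If (2,2) = 9: then (1,2) would have to be in {3,4,5,7,8,9} for the 13 across but in {6} for the 15 down — contradiction. So (2,2) = 8.
(1,2) = 15 − 8 = 7 completes the 15 down.
(1,3) = 13 − 8 = 5 completes the 13 across.
(2,3) = 23 − 14 = 9 completes the 23 across.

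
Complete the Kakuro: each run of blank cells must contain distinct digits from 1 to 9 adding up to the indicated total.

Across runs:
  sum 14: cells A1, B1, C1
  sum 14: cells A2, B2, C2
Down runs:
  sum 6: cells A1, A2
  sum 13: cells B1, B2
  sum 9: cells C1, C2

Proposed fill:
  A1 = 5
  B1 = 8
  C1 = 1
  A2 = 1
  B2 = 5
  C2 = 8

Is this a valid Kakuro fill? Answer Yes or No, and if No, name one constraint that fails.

Yes

Across: 5+8+1=14; 1+5+8=14. Down: 5+1=6; 8+5=13; 1+8=9. No digit repeats within any run.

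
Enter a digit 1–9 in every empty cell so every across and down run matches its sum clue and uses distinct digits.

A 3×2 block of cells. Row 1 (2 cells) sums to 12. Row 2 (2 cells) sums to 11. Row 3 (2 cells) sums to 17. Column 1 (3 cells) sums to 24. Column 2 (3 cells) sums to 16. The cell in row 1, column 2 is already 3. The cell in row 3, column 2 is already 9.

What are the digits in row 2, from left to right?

7, 4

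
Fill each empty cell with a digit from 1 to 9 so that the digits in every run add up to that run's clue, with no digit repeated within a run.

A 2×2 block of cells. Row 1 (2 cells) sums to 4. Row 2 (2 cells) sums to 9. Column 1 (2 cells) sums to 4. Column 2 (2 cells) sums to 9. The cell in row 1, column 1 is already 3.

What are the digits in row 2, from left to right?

4 in 2 cells must be {1,3}.
(1,2) = 4 − 3 = 1 completes the 4 across.
(2,1) = 4 − 3 = 1 completes the 4 down.
(2,2) = 9 − 1 = 8 completes the 9 across.

1 8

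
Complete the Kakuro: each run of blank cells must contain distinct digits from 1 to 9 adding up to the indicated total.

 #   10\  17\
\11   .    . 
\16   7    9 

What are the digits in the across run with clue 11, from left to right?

16 in 2 cells must be {7,9}; 17 in 2 cells must be {8,9}.
R1C1 = 10 − 7 = 3 completes the 10 down.
R1C2 = 11 − 3 = 8 completes the 11 across.

3 8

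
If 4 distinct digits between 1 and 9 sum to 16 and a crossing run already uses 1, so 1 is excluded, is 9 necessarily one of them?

Counterexample: {2,3,4,7} sums to 16 under that restriction without using 9.

No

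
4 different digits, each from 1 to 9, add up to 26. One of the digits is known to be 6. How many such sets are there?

4 distinct digits from 1–9 sum between 10 and 30.
Keeping only sets containing 6.
Enumerating: {3,6,8,9}, {4,6,7,9}, {5,6,7,8}.

3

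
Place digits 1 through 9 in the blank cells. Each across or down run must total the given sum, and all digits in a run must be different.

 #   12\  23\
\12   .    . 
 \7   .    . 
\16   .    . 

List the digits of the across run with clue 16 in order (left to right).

7 9

16 in 2 cells must be {7,9}; 23 in 3 cells must be {6,8,9}.
The 7 across and the 23 down share only 6, so R2C2 = 6.
Given what's placed, R3C2 must be 9 to fit the 16 across and 23 down.
R1C2 = 23 − 15 = 8 completes the 23 down.
R2C1 = 7 − 6 = 1 completes the 7 across.
R3C1 = 16 − 9 = 7 completes the 16 across.
R1C1 = 12 − 8 = 4 completes the 12 across.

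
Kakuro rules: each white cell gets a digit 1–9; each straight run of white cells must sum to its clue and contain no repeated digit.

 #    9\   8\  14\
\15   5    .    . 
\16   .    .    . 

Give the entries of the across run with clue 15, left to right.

5 1 9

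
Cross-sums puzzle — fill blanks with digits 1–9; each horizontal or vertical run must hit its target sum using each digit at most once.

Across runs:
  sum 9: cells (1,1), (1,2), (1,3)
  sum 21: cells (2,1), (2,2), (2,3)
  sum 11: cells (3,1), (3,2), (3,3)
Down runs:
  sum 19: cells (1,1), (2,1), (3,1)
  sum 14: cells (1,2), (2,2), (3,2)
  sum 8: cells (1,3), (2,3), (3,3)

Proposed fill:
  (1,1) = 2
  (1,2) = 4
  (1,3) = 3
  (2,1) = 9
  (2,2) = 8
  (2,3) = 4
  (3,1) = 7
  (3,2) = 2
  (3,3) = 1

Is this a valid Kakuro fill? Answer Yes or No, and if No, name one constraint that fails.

No — the across run (3,1)–(3,3) sums to 10, not 11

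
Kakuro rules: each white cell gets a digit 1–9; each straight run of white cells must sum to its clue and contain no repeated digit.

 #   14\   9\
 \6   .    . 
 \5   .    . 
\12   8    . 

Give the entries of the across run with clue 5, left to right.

R3C2 = 12 − 8 = 4 completes the 12 across.
Given what's placed, R1C2 must be 2 to fit the 6 across and 9 down.
R2C2 = 9 − 6 = 3 completes the 9 down.
R1C1 = 6 − 2 = 4 completes the 6 across.
R2C1 = 5 − 3 = 2 completes the 5 across.

2 3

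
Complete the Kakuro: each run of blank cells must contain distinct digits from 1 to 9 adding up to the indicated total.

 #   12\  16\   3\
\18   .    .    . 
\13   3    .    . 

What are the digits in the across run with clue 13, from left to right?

3, 9, 1

16 in 2 cells must be {7,9}; 3 in 2 cells must be {1,2}.
R1C1 = 12 − 3 = 9 completes the 12 down.
Given what's placed, R1C2 must be 7 to fit the 18 across and 16 down.
R1C3 = 18 − 16 = 2 completes the 18 across.
R2C2 = 16 − 7 = 9 completes the 16 down.
R2C3 = 13 − 12 = 1 completes the 13 across.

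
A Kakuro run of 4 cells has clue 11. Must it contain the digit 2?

The only way to make 11 from 4 distinct digits is {1,2,3,5}, which contains 2.

Yes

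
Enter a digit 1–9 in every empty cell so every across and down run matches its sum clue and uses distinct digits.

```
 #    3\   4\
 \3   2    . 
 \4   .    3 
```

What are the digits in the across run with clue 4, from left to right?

3 in 2 cells must be {1,2}; 4 in 2 cells must be {1,3}.
R1C2 = 3 − 2 = 1 completes the 3 across.
R2C1 = 4 − 3 = 1 completes the 4 across.

1, 3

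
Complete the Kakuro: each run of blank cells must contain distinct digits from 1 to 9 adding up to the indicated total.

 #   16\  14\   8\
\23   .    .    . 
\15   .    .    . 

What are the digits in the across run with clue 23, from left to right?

23 in 3 cells must be {6,8,9}; 16 in 2 cells must be {7,9}.
The 23 across and the 16 down share only 9, so R1C1 = 9.
Given what's placed, R1C3 must be 6 to fit the 23 across and 8 down.
R2C1 = 16 − 9 = 7 completes the 16 down.
R2C3 = 8 − 6 = 2 completes the 8 down.
R1C2 = 23 − 15 = 8 completes the 23 across.
R2C2 = 15 − 9 = 6 completes the 15 across.

9 8 6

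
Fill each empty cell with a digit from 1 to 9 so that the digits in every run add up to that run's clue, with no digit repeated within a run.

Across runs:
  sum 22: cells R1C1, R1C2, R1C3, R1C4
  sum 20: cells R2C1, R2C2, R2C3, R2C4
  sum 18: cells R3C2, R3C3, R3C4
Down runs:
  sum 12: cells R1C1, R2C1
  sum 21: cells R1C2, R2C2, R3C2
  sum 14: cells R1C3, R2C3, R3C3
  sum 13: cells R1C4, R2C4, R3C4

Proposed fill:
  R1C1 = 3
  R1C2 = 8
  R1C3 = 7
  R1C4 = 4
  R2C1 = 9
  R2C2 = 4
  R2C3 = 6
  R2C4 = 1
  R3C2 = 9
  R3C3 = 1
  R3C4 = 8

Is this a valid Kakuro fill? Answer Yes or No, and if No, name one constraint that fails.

Yes

Across: 3+8+7+4=22; 9+4+6+1=20; 9+1+8=18. Down: 3+9=12; 8+4+9=21; 7+6+1=14; 4+1+8=13. No digit repeats within any run.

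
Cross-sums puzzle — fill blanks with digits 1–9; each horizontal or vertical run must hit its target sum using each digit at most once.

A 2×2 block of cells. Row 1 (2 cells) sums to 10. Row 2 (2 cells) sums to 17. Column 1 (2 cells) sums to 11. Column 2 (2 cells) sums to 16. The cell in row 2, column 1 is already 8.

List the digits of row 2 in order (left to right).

8 9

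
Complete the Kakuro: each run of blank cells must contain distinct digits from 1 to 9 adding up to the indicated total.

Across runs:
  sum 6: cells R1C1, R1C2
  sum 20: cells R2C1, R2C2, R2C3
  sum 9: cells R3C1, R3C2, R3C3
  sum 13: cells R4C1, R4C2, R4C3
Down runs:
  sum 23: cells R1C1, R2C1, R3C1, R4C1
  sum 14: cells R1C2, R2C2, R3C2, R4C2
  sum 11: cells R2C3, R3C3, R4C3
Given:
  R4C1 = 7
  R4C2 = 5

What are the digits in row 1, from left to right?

R4C3 = 13 − 12 = 1 completes the 13 across.
No cell is forced outright now. R2C2 can only be 3 or 4 or 6 (the digits allowed by both its 20 across and its 14 down). If R2C2 = 4: that forces R1C2 = 2, R2C1 = 9, R2C3 = 7, R3C2 = 3, after which R3C3 would have to be in {1,2,4,5} for the 9 across but in {3} for the 11 down — contradiction. If R2C2 = 6: then R2C3 would have to be in {5,9} for the 20 across but in {2,3,4,6,7,8} for the 11 down — contradiction. So R2C2 = 3.
R2C3 = 8: the only remaining digit allowed by both the 20 across and the 11 down.
R3C3 = 11 − 9 = 2 completes the 11 down.
R2C1 = 20 − 11 = 9 completes the 20 across.
Given what's placed, R3C2 must be 4 to fit the 9 across and 14 down.
R1C2 = 14 − 12 = 2 completes the 14 down.
R3C1 = 9 − 6 = 3 completes the 9 across.
R1C1 = 6 − 2 = 4 completes the 6 across.

4 2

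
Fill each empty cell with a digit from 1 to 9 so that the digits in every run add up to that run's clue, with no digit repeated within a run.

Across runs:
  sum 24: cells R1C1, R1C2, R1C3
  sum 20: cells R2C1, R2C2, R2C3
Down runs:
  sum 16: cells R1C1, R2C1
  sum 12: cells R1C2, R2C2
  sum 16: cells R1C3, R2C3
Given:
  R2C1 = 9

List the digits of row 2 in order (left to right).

9 4 7

24 in 3 cells must be {7,8,9}; 16 in 2 cells must be {7,9}.
R1C1 = 16 − 9 = 7 completes the 16 down.
Given what's placed, R1C3 must be 9 to fit the 24 across and 16 down.
R2C3 = 16 − 9 = 7 completes the 16 down.
R1C2 = 24 − 16 = 8 completes the 24 across.
R2C2 = 20 − 16 = 4 completes the 20 across.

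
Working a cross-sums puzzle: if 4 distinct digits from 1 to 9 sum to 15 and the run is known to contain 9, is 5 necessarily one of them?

No

The only way to make 15 from 4 distinct digits under that restriction is {1,2,3,9}, which does not contain 5.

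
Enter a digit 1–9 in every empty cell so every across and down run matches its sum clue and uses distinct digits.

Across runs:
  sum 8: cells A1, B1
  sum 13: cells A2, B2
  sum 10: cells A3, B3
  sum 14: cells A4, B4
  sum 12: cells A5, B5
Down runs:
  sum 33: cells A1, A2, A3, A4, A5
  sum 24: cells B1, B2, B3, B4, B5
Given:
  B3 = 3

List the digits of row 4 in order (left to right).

8 6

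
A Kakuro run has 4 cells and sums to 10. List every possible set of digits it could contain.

{1,2,3,4}

4 distinct digits from 1–9 sum between 10 and 30.
Only one set works: {1,2,3,4}.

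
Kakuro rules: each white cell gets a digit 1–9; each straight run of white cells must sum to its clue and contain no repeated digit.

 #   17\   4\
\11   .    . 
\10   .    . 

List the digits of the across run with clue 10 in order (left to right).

9, 1

17 in 2 cells must be {8,9}; 4 in 2 cells must be {1,3}.
The 11 across and the 4 down share only 3, so R1C2 = 3.
R2C2 = 4 − 3 = 1 completes the 4 down.
R1C1 = 11 − 3 = 8 completes the 11 across.
R2C1 = 10 − 1 = 9 completes the 10 across.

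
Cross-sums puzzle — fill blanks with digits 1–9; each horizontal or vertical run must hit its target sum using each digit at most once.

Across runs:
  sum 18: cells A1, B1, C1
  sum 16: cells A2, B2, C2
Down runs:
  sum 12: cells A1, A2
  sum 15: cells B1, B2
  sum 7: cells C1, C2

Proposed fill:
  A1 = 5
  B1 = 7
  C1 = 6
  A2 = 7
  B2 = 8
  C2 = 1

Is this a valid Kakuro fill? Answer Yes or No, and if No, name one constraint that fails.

Yes

Across: 5+7+6=18; 7+8+1=16. Down: 5+7=12; 7+8=15; 6+1=7. No digit repeats within any run.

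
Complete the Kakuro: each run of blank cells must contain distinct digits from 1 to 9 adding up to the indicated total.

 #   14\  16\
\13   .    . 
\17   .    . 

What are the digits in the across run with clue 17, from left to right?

17 in 2 cells must be {8,9}; 16 in 2 cells must be {7,9}.
The 17 across and the 16 down share only 9, so R2C2 = 9.
R1C2 = 16 − 9 = 7 completes the 16 down.
R2C1 = 17 − 9 = 8 completes the 17 across.
R1C1 = 13 − 7 = 6 completes the 13 across.

8 9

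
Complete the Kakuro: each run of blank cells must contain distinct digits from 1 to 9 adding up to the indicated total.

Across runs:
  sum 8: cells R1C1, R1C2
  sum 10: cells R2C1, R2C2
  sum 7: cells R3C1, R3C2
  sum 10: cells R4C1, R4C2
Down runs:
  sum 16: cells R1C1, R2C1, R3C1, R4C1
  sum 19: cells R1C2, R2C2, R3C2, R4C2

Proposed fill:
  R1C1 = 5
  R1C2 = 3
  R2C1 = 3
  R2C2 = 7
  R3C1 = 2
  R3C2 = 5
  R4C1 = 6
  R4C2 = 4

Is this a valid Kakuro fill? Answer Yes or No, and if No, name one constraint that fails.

Yes

Across: 5+3=8; 3+7=10; 2+5=7; 6+4=10. Down: 5+3+2+6=16; 3+7+5+4=19. No digit repeats within any run.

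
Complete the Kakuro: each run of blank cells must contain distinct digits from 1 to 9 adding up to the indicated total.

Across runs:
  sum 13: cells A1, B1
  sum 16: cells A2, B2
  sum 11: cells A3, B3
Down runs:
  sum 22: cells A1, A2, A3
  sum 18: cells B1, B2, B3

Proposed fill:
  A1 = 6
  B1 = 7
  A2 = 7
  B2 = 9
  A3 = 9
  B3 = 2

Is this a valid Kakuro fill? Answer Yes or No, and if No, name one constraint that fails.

Yes

Across: 6+7=13; 7+9=16; 9+2=11. Down: 6+7+9=22; 7+9+2=18. No digit repeats within any run.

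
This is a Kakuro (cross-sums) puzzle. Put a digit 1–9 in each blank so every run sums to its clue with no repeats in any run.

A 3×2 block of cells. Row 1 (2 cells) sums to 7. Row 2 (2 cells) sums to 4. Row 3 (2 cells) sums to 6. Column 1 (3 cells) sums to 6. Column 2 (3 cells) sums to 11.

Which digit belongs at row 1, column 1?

4 in 2 cells must be {1,3}; 6 in 3 cells must be {1,2,3}.
Nothing is forced directly, so branch on (2,1), whose candidates are 1 or 3. If (2,1) = 1: that forces (2,2) = 3, (3,1) = 2, after which (3,2) would have to be in {4} for the 6 across but in {1,2,6,7} for the 11 down — contradiction. So (2,1) = 3.
(2,2) = 4 − 3 = 1 completes the 4 across.
Nothing is forced directly, so branch on (1,1), whose candidates are 1 or 2. If (1,1) = 2: then (1,2) would have to be in {5} for the 7 across but in {2,3,4,6,7,8} for the 11 down — contradiction. So (1,1) = 1.
(1,2) = 7 − 1 = 6 completes the 7 across.
(3,1) = 6 − 4 = 2 completes the 6 down.
(3,2) = 6 − 2 = 4 completes the 6 across.

1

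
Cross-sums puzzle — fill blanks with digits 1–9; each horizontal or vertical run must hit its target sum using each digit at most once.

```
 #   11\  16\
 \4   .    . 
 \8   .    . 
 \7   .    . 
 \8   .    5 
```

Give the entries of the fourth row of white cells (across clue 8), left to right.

3, 5

4 in 2 cells must be {1,3}; 11 in 4 cells must be {1,2,3,5}.
R4C1 = 8 − 5 = 3 completes the 8 across.
R1C1 = 1: the only remaining digit allowed by both the 4 across and the 11 down.
R1C2 = 4 − 1 = 3 completes the 4 across.
No cell is forced outright now. R2C1 can only be 2 or 5 (the digits allowed by both its 8 across and its 11 down). If R2C1 = 5: then R2C2 would have to be in {3} for the 8 across but in {1,2,6,7} for the 16 down — contradiction. So R2C1 = 2.
R2C2 = 8 − 2 = 6 completes the 8 across.
R3C1 = 11 − 6 = 5 completes the 11 down.
R3C2 = 7 − 5 = 2 completes the 7 across.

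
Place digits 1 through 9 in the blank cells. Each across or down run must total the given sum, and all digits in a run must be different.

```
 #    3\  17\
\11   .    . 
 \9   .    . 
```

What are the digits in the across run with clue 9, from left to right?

3 in 2 cells must be {1,2}; 17 in 2 cells must be {8,9}.
The 11 across and the 3 down share only 2, so R1C1 = 2.
R1C2 = 11 − 2 = 9 completes the 11 across.
R2C1 = 3 − 2 = 1 completes the 3 down.
R2C2 = 9 − 1 = 8 completes the 9 across.

1 8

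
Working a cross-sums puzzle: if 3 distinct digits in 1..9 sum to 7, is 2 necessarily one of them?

Yes

The only way to make 7 from 3 distinct digits is {1,2,4}, which contains 2.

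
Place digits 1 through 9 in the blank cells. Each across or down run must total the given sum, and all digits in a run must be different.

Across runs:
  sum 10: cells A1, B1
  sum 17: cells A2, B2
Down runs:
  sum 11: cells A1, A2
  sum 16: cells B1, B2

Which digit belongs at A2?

17 in 2 cells must be {8,9}; 16 in 2 cells must be {7,9}.
The 17 across and the 16 down share only 9, so B2 = 9.
B1 = 16 − 9 = 7 completes the 16 down.
A2 = 17 − 9 = 8 completes the 17 across.
A1 = 10 − 7 = 3 completes the 10 across.

8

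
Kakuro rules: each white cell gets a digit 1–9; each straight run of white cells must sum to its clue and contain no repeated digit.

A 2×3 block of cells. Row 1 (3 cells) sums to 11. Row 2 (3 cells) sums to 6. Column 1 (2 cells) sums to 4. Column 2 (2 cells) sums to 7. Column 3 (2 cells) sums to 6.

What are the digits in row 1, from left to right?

1, 6, 4

6 in 3 cells must be {1,2,3}; 4 in 2 cells must be {1,3}.
Nothing is forced directly, so branch on (1,1), whose candidates are 1 or 3. If (1,1) = 3: that forces (2,1) = 1, (2,3) = 2, after which (1,3) would have to be in {1,2,6,7} for the 11 across but in {4} for the 6 down — contradiction. So (1,1) = 1.
(2,1) = 4 − 1 = 3 completes the 4 down.
Nothing is forced directly, so branch on (1,3), whose candidates are 2 or 4. If (1,3) = 2: then (1,2) would have to be in {8} for the 11 across but in {1,2,3,4,5,6} for the 7 down — contradiction. So (1,3) = 4.
(1,2) = 11 − 5 = 6 completes the 11 across.
(2,2) = 7 − 6 = 1 completes the 7 down.
(2,3) = 6 − 4 = 2 completes the 6 across.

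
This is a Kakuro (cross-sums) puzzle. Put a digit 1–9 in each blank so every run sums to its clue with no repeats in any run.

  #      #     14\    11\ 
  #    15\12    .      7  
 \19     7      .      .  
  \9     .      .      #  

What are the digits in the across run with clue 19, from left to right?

R1C2 = 12 − 7 = 5 completes the 12 across.
R2C3 = 11 − 7 = 4 completes the 11 down.
R3C1 = 15 − 7 = 8 completes the 15 down.
R3C2 = 9 − 8 = 1 completes the 9 across.
R2C2 = 19 − 11 = 8 completes the 19 across.

7 8 4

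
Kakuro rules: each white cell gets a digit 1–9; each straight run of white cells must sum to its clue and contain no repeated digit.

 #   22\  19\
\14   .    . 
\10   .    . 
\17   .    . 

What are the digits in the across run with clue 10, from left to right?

17 in 2 cells must be {8,9}.
Nothing is forced directly, so branch on R3C1, whose candidates are 8 or 9. If R3C1 = 8: that forces R2C1 = 9, after which R2C2 would have to be in {1} for the 10 across but in {2,3,4,5,6,7,8,9} for the 19 down — contradiction. So R3C1 = 9.
R3C2 = 17 − 9 = 8 completes the 17 across.
Nothing is forced directly, so branch on R1C1, whose candidates are 5 or 6 or 8. If R1C1 = 6: then R1C2 would have to be in {8} for the 14 across but in {2,4,5,6,7,9} for the 19 down — contradiction. If R1C1 = 8: that forces R1C2 = 6, after which R2C1 would have to be in {1,2,3,4,6,7,8,9} for the 10 across but in {5} for the 22 down — contradiction. So R1C1 = 5.
R1C2 = 14 − 5 = 9 completes the 14 across.
R2C1 = 22 − 14 = 8 completes the 22 down.
R2C2 = 10 − 8 = 2 completes the 10 across.

8 2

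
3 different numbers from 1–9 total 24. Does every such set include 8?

Yes

The only way to make 24 from 3 distinct digits is {7,8,9}, which contains 8.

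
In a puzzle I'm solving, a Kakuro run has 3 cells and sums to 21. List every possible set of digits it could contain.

3 distinct digits from 1–9 sum between 6 and 24.

{4,8,9}; {5,7,9}; {6,7,8}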